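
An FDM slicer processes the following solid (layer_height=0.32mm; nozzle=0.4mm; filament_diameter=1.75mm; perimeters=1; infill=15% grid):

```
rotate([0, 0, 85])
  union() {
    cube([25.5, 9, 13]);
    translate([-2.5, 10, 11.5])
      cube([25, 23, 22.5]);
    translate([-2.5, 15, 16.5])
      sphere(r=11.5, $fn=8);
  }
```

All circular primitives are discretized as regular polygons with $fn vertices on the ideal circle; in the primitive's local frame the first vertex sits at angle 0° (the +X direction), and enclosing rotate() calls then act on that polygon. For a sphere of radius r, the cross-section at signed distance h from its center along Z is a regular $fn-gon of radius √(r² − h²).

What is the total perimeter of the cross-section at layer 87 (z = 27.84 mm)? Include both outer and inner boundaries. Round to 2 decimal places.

98.03 mm

At z = 27.84 mm: the cube is absent (z outside [0, 13]); the 25×23 cube at (-2.5, 10) contributes its full rectangle (perimeter 96.00 mm); the sphere at (-2.5, 15): section is a regular 8-gon, circumradius = √(r²−h²) = √(11.5²−11.34²) = 1.912 (perimeter = 2·8·1.912·sin(180°/8) = 11.70 mm); Taking the union: the regions partially overlap (shared area 5.17 mm²), so the edge portions inside another operand are dropped and the merged outline is re-measured after clipping — boundary = 98.03 mm; (rotated 85° about Z; rotation is an isometry so areas/perimeters/island counts are preserved). Overall, the cross-section is a single solid region. Total boundary length (outer) = 98.03 mm.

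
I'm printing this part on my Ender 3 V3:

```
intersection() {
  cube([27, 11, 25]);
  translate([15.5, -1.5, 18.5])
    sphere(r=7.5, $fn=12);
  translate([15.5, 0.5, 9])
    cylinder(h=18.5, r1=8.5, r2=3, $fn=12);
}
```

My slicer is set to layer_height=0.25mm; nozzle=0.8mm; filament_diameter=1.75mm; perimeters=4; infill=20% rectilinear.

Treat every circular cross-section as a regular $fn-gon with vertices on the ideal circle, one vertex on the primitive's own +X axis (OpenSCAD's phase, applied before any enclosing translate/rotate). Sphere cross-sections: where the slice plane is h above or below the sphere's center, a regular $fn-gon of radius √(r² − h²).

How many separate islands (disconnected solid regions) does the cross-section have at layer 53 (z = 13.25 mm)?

1

At z = 13.25 mm: the cube (footprint 27×11) is included at this height; the r=7.5 sphere at (15.5, -1.5) contributes a regular 12-gon of circumradius √(7.5²−5.25²) = 5.356; the cone at (15.5, 0.5) (r1=8.5→r2=3) has section circumradius 7.236 here — a regular 12-gon; Taking the intersection: the r=7.5 sphere at (15.5, -1.5) partially overlaps the 27×11 cube; clipping to the common part keeps 27.57 mm²; the running intersection lies inside the cone at (15.5, 0.5), so it is kept whole — 1 connected region. Overall, the cross-section is a single solid region. Island count = 1.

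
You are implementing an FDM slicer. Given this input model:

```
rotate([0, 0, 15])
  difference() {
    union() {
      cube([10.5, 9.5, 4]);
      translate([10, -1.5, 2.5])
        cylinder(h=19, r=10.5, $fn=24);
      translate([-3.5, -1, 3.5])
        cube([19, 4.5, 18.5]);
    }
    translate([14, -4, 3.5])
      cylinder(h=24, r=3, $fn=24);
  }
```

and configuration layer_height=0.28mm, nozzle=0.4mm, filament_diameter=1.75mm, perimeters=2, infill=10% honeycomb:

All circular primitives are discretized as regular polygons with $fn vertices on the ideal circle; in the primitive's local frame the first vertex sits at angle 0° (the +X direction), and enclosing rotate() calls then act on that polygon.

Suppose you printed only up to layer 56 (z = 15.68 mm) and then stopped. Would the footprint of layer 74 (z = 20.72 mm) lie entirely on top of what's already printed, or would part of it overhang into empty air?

Compare the two slices. At z = 15.68: the cube does not reach this height (z outside [0, 4]); the r=10.5 cylinder at (10, -1.5) gives a regular 24-gon of circumradius 10.5 (constant along its height) (area = (24/2)·10.500²·sin(360°/24) = 342.42 mm²); the cube at (-3.5, -1) is present — its section is the full 19×4.5 rectangle (area 85.50 mm²); Combining (union): the regions partially overlap — summed areas 427.92 mm² minus the doubly-counted overlap 69.63 mm² gives 358.28 mm² — area = 358.28 mm²; the cylinder at (14, -4): section is a regular 24-gon, circumradius r=3 (area = (24/2)·3.000²·sin(360°/24) = 27.95 mm²); Taking the first minus the rest: starting from the result so far (358.28 mm²), the r=3 cylinder at (14, -4) lies wholly inside it (removes its full 27.95 mm² and its 18.80 mm outline becomes a hole wall) — area = 330.33 mm²; (whole slice rotated 15° about Z — lengths, areas and connectivity unchanged). At z = 20.72: the cube is absent (z outside [0, 4]); the r=10.5 cylinder at (10, -1.5) gives a regular 24-gon of circumradius 10.5 (constant along its height) (area = (24/2)·10.500²·sin(360°/24) = 342.42 mm²); the cube at (-3.5, -1) is present — its section is the full 19×4.5 rectangle (area 85.50 mm²); Taking the union: the regions partially overlap — summed areas 427.92 mm² minus the doubly-counted overlap 69.63 mm² gives 358.28 mm² — area = 358.28 mm²; the cylinder at (14, -4): section is a regular 24-gon, circumradius r=3 (area = (24/2)·3.000²·sin(360°/24) = 27.95 mm²); After the difference (first − rest): starting from the result so far (358.28 mm²), the r=3 cylinder at (14, -4) lies wholly inside it (removes its full 27.95 mm² and its 18.80 mm outline becomes a hole wall) — area = 330.33 mm²; (rotated 15° about Z; rotation is an isometry so areas/perimeters/island counts are preserved). Checking containment: the cross-section at z = 20.72 is a subset of the cross-section at z = 15.68.

entirely on top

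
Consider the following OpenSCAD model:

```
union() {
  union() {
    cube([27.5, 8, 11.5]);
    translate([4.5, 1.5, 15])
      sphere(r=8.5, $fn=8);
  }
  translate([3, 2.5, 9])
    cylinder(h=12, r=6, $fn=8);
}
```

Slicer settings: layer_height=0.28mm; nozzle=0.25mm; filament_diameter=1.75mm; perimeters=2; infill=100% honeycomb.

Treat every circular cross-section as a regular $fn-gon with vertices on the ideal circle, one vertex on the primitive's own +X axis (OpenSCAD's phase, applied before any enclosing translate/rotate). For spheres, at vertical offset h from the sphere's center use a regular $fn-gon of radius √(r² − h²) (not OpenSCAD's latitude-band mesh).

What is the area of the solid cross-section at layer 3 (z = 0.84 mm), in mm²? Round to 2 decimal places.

At z = 0.84 mm: the cube (footprint 27.5×8) is included at this height (area 220.00 mm²); the sphere at (4.5, 1.5) does not reach this height (|z−center|=14.160 > r=8.5); Combining (union): only the 27.5×8 cube is present, so the union is just that shape — area = 220.00 mm²; the cylinder at (3, 2.5) is not intersected at this z (z outside [9, 21]); Merging all regions: only the result so far is present, so the union is just that shape — area = 220.00 mm². Overall, the cross-section is a single solid region. Net area = 220.00 mm².

220.00 mm²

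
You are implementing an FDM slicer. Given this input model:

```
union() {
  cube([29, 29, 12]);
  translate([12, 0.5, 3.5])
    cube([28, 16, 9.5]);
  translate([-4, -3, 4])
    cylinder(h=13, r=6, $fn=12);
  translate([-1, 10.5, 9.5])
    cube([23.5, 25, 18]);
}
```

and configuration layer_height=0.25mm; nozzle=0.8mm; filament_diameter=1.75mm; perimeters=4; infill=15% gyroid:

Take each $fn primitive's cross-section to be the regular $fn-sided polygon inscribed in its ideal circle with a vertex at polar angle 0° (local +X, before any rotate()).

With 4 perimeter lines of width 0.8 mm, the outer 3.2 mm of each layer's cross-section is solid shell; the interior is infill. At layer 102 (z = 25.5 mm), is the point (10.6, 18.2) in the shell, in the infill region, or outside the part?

At z = 25.5 mm: the cube does not reach this height (z outside [0, 12]); the cube at (12, 0.5) is not intersected at this z (z outside [3.5, 13]); the cylinder at (-4, -3) is not intersected at this z (z outside [4, 17]); the cube at (-1, 10.5) (footprint 23.5×25) is included at this height; Combining (union): only the 23.5×25 cube at (-1, 10.5) is present, so the union is just that shape — 1 connected region. Overall, the cross-section is a single solid region. The nearest boundary edge runs (-1.00, 10.50)→(22.50, 10.50); distance from the point to it = 7.70 mm. The point is inside the cross-section and 7.70 mm from the nearest boundary — more than the 3.2 mm shell width (4 × 0.8), so it's in the infill interior.

infill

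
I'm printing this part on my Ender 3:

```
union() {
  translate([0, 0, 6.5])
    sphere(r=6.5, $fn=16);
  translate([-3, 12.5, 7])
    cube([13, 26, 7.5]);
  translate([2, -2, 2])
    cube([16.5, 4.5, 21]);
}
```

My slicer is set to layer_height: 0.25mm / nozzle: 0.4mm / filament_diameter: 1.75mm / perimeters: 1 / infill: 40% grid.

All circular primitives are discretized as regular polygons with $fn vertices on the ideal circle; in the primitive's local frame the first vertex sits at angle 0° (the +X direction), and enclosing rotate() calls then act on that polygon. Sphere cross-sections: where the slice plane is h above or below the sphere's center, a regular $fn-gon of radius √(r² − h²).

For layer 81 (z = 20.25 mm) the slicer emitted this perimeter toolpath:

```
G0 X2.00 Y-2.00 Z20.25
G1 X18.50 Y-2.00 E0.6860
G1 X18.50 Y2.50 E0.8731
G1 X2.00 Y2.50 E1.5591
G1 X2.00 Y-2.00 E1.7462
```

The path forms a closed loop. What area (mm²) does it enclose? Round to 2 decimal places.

Apply the shoelace formula to the sequence of (X, Y) vertices; enclosed area = 74.25 mm².

74.25 mm²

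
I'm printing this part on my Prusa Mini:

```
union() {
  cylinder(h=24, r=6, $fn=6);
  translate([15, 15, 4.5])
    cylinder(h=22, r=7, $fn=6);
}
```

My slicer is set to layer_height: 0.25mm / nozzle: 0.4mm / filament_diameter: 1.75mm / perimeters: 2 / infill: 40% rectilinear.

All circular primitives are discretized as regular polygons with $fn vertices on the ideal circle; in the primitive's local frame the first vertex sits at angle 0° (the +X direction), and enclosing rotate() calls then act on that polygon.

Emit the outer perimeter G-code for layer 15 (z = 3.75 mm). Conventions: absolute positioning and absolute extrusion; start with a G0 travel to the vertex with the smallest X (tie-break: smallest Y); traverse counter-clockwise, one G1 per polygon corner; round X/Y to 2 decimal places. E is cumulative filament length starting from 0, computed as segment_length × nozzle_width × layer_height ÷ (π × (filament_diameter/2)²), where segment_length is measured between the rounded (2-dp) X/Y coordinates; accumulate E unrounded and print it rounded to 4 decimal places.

At z = 3.75 mm: the r=6 cylinder gives a regular 6-gon of circumradius 6 (constant along its height); the cylinder at (15, 15) is absent (z outside [4.5, 26.5]); Taking the union: only the r=6 cylinder is present, so the union is just that shape — 1 connected region. The outline is a single polygon with 6 vertices. Extrusion per mm of travel: 0.4 × 0.25 / (π × 0.875²) = 0.041575. Accumulating E over each segment gives final E = 1.4973.

G0 X-6.00 Y0.00 Z3.75
G1 X-3.00 Y-5.20 E0.2496
G1 X3.00 Y-5.20 E0.4990
G1 X6.00 Y0.00 E0.7486
G1 X3.00 Y5.20 E0.9982
G1 X-3.00 Y5.20 E1.2477
G1 X-6.00 Y0.00 E1.4973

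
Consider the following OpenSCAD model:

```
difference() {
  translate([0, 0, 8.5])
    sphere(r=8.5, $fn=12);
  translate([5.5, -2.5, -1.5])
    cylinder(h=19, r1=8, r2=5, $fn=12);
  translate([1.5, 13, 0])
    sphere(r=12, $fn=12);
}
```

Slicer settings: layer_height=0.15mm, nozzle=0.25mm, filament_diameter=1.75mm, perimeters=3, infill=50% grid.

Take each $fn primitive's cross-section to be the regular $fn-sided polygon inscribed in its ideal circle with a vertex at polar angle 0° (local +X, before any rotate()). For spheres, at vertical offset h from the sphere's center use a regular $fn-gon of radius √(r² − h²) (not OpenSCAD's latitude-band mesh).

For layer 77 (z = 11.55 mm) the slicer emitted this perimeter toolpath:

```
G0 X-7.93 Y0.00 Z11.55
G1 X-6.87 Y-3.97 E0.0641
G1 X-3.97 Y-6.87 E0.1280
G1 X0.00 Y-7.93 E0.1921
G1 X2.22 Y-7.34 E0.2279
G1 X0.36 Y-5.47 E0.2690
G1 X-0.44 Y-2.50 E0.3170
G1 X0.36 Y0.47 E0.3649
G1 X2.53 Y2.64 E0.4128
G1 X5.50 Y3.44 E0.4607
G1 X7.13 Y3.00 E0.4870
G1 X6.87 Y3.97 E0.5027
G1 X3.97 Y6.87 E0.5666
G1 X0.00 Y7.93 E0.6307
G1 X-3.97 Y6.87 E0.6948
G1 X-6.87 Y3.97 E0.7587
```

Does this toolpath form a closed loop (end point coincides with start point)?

Start point (G0): (-7.93, 0.00). End point (last G1): the path does not return to the start — open.

no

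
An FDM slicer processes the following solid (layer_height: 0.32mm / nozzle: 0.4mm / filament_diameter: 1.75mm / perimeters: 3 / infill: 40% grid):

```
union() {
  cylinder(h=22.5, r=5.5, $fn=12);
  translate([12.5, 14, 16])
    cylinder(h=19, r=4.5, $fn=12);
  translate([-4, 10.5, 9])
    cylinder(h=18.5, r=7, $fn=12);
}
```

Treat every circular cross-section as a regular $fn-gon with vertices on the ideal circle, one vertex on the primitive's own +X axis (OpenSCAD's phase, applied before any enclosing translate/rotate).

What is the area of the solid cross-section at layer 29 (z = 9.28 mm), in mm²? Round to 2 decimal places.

234.58 mm²

At z = 9.28 mm: the r=5.5 cylinder gives a regular 12-gon of circumradius 5.5 (constant along its height) (area = (12/2)·5.500²·sin(360°/12) = 90.75 mm²); the cylinder at (12.5, 14) is not intersected at this z (z outside [16, 35]); the r=7 cylinder at (-4, 10.5) contributes a regular 12-gon of circumradius 7 (area = (12/2)·7.000²·sin(360°/12) = 147.00 mm²); Merging all regions: the regions partially overlap — summed areas 237.75 mm² minus the doubly-counted overlap 3.17 mm² gives 234.58 mm² — area = 234.58 mm². Overall, the cross-section is a single solid region. Net area = 234.58 mm².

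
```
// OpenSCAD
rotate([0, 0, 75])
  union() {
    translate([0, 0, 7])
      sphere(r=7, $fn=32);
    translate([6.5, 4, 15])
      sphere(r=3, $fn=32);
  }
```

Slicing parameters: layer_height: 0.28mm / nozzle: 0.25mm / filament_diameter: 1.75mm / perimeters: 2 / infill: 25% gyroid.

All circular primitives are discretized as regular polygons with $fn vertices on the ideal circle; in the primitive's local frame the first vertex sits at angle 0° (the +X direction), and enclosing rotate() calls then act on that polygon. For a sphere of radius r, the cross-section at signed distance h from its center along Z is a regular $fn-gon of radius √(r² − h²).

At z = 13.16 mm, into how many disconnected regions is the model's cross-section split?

2

At z = 13.16 mm: the r=7 sphere contributes a regular 32-gon of circumradius √(7²−6.16²) = 3.325; the sphere at (6.5, 4): section is a regular 32-gon, circumradius = √(r²−h²) = √(3²−1.84²) = 2.369; Taking the union: the 2 present regions are separate (no shared area or edge), so areas and boundary lengths simply add and each stays a separate island — 2 connected regions; (whole slice rotated 75° about Z — lengths, areas and connectivity unchanged). The result has 2 disconnected regions.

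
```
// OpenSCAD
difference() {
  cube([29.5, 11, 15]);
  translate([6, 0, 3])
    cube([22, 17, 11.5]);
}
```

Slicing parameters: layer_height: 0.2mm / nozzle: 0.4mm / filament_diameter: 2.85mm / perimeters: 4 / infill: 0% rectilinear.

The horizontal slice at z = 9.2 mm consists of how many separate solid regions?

2

At z = 9.2 mm: the 29.5×11 cube contributes its full rectangle; the cube at (6, 0) is present — its section is the full 22×17 rectangle; After the difference (first − rest): starting from the 29.5×11 cube, the 22×17 cube at (6, 0) partially overlaps it — only the 242.00 mm² overlap (of its 374.00 mm²) is removed, clipping the outline — 2 connected regions. The result has 2 disconnected regions.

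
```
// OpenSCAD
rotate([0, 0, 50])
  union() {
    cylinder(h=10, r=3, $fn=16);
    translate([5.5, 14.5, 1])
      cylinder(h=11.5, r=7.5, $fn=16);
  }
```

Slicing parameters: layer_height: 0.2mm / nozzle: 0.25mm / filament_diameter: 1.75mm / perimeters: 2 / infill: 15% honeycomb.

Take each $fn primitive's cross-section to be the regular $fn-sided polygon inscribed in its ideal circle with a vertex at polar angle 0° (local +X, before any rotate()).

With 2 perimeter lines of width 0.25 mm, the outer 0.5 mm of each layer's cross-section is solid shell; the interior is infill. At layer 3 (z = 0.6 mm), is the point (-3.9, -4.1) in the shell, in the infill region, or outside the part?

At z = 0.6 mm: the r=3 cylinder contributes a regular 16-gon of circumradius 3; the cylinder at (5.5, 14.5) does not reach this height (z outside [1, 12.5]); Taking the union: only the r=3 cylinder is present, so the union is just that shape — 1 connected region; (whole slice rotated 50° about Z — lengths, areas and connectivity unchanged). Overall, the cross-section is a single solid region. Undo the 50° rotation: the query point maps to (-5.648, 0.352) in the un-rotated model frame. The nearest boundary edge runs (-2.77, 1.15)→(-3.00, 0.00); distance from the point to it = 2.67 mm. The point is not inside any of the regions above, so it lies outside the cross-section (2.67 mm from the nearest boundary).

outside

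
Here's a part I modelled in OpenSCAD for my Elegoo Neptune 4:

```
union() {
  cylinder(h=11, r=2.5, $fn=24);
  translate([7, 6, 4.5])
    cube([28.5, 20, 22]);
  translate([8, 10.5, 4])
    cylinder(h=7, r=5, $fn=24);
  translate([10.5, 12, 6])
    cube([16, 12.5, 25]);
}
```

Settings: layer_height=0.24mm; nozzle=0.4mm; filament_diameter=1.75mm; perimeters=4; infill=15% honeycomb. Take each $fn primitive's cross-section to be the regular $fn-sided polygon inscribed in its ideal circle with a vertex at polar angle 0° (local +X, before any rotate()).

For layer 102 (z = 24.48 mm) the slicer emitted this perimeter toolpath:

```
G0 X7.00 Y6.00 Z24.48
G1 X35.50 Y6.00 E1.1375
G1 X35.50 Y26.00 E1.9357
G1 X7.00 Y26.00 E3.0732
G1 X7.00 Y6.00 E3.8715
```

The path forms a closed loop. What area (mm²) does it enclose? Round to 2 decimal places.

570.00 mm²

Apply the shoelace formula to the sequence of (X, Y) vertices; enclosed area = 570.00 mm².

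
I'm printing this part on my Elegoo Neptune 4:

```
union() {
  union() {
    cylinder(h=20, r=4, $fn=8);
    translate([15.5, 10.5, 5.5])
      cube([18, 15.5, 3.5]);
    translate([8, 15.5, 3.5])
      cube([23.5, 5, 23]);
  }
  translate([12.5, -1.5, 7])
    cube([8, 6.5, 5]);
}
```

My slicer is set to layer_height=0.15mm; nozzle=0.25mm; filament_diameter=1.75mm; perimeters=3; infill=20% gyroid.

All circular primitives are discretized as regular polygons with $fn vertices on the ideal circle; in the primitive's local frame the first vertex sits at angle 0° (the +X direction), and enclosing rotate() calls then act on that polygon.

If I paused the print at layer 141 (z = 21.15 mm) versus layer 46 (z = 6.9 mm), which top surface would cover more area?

Layer 141 (z = 21.15): the cylinder is absent (z outside [0, 20]); the cube at (15.5, 10.5) is absent (z outside [5.5, 9]); the 23.5×5 cube at (8, 15.5) contributes its full rectangle (area 117.50 mm²); Merging all regions: only the 23.5×5 cube at (8, 15.5) is present, so the union is just that shape — area = 117.50 mm²; the cube at (12.5, -1.5) is not intersected at this z (z outside [7, 12]); Taking the union: only the result so far is present, so the union is just that shape — area = 117.50 mm². So its area = 117.50 mm². Layer 46 (z = 6.9): the cylinder: section is a regular 8-gon, circumradius r=4 (area = (8/2)·4.000²·sin(360°/8) = 45.25 mm²); the cube at (15.5, 10.5) (footprint 18×15.5) is included at this height (area 279.00 mm²); the cube at (8, 15.5) is present — its section is the full 23.5×5 rectangle (area 117.50 mm²); Combining (union): the regions partially overlap — summed areas 441.75 mm² minus the doubly-counted overlap 80.00 mm² gives 361.75 mm² — area = 361.75 mm²; the cube at (12.5, -1.5) does not reach this height (z outside [7, 12]); Taking the union: only that combined region is present, so the union is just that shape — area = 361.75 mm². So its area = 361.75 mm². Layer 46 is larger (361.75 vs 117.50 mm²).

layer 46 (z = 6.9 mm)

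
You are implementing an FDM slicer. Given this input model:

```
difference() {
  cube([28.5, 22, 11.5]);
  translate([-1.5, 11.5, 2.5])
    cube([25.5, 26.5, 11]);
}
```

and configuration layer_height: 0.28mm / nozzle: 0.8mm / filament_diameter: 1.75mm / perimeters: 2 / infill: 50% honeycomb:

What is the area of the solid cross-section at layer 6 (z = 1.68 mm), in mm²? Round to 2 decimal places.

627.00 mm²

At z = 1.68 mm: the cube is present — its section is the full 28.5×22 rectangle (area 627.00 mm²); the cube at (-1.5, 11.5) is not intersected at this z (z outside [2.5, 13.5]); Subtracting the remaining from the first: none of the subtracted shapes is present at this height, so the 28.5×22 cube is unchanged — area = 627.00 mm². Overall, the cross-section is a single solid region. Net area = 627.00 mm².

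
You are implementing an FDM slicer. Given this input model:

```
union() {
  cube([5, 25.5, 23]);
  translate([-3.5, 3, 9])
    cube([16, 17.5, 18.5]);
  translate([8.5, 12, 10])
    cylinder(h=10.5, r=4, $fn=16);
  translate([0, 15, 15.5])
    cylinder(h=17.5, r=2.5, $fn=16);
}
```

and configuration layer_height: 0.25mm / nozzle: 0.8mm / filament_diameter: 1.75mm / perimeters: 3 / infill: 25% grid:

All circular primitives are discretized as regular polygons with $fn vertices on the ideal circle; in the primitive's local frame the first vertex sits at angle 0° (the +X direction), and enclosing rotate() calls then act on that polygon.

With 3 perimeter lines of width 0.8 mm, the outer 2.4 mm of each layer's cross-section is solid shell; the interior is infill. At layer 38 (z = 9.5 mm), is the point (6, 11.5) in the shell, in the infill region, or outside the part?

At z = 9.5 mm: the 5×25.5 cube contributes its full rectangle; the cube at (-3.5, 3) (footprint 16×17.5) is included at this height; the cylinder at (8.5, 12) does not reach this height (z outside [10, 20.5]); the cylinder at (0, 15) is not intersected at this z (z outside [15.5, 33]); Merging all regions: the regions partially overlap (shared area 87.50 mm²), so overlapping operands fuse into one piece — 1 connected region. Overall, the cross-section is a single solid region. The nearest boundary edge runs (12.50, 20.50)→(12.50, 3.00); distance from the point to it = 6.50 mm. The point is inside the cross-section and 6.50 mm from the nearest boundary — more than the 2.4 mm shell width (3 × 0.8), so it's in the infill interior.

infill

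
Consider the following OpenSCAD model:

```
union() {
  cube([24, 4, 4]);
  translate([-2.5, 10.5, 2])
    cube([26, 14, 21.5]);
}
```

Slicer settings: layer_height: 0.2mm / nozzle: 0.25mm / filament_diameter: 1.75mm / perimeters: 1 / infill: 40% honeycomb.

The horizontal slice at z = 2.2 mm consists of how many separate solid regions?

At z = 2.2 mm: the 24×4 cube contributes its full rectangle; the cube at (-2.5, 10.5) (footprint 26×14) is included at this height; Combining (union): the 2 present regions are separate (no shared area or edge), so areas and boundary lengths simply add and each stays a separate island — 2 connected regions. The result has 2 disconnected regions.

2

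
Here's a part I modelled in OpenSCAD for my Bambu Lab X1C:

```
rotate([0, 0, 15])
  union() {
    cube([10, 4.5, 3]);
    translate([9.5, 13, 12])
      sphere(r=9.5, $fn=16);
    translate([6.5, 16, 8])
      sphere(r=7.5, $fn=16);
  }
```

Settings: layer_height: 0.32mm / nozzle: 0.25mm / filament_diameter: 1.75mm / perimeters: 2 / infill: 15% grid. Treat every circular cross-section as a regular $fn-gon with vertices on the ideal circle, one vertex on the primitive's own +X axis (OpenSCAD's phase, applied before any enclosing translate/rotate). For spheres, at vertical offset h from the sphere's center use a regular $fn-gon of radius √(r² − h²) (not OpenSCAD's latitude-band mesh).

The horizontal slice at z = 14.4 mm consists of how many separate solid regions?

At z = 14.4 mm: the cube is absent (z outside [0, 3]); the r=9.5 sphere at (9.5, 13) slices to a regular 16-gon of circumradius 9.192 (√(r²−h²) with h=2.4 from center); the r=7.5 sphere at (6.5, 16) slices to a regular 16-gon of circumradius 3.910 (√(r²−h²) with h=6.4 from center); Merging all regions: the r=7.5 sphere at (6.5, 16) lies entirely inside the r=9.5 sphere at (9.5, 13), so the union is just the r=9.5 sphere at (9.5, 13) — 1 connected region; (rotated 15° about Z; rotation is an isometry so areas/perimeters/island counts are preserved). The result has 1 disconnected region.

1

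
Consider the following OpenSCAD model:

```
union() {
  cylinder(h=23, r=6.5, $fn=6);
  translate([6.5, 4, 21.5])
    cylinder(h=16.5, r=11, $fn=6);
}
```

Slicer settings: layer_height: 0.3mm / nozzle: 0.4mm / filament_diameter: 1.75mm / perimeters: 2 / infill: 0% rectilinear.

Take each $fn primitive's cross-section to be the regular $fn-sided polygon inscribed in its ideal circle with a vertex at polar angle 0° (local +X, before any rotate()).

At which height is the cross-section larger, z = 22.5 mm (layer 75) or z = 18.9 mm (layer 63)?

layer 75 (z = 22.5 mm)

Layer 75 (z = 22.5): the r=6.5 cylinder contributes a regular 6-gon of circumradius 6.5 (area = (6/2)·6.500²·sin(360°/6) = 109.77 mm²); the cylinder at (6.5, 4): section is a regular 6-gon, circumradius r=11 (area = (6/2)·11.000²·sin(360°/6) = 314.37 mm²); Combining (union): the regions partially overlap — summed areas 424.14 mm² minus the doubly-counted overlap 77.24 mm² gives 346.90 mm² — area = 346.90 mm². So its area = 346.90 mm². Layer 63 (z = 18.9): the r=6.5 cylinder gives a regular 6-gon of circumradius 6.5 (constant along its height) (area = (6/2)·6.500²·sin(360°/6) = 109.77 mm²); the cylinder at (6.5, 4) is not intersected at this z (z outside [21.5, 38]); Taking the union: only the r=6.5 cylinder is present, so the union is just that shape — area = 109.77 mm². So its area = 109.77 mm². Layer 75 is larger (346.90 vs 109.77 mm²).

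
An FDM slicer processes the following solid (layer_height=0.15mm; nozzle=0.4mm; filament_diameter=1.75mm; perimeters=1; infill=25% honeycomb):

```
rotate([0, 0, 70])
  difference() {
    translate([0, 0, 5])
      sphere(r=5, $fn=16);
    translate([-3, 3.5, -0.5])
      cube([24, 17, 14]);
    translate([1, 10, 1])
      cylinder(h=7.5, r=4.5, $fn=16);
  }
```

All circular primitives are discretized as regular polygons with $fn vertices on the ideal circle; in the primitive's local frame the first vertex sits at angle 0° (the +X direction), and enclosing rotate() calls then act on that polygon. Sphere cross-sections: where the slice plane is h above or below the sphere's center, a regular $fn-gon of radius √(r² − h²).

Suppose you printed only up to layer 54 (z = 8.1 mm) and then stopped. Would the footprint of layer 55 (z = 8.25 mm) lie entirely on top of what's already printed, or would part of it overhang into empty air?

Compare the two slices. At z = 8.1: the r=5 sphere slices to a regular 16-gon of circumradius 3.923 (√(r²−h²) with h=3.1 from center) (area = (16/2)·3.923²·sin(360°/16) = 47.12 mm²); the cube at (-3, 3.5) (footprint 24×17) is included at this height (area 408.00 mm²); the r=4.5 cylinder at (1, 10) gives a regular 16-gon of circumradius 4.5 (constant along its height) (area = (16/2)·4.500²·sin(360°/16) = 61.99 mm²); After the difference (first − rest): starting from the r=5 sphere (47.12 mm²), the 24×17 cube at (-3, 3.5) partially overlaps it — only the 0.84 mm² overlap (of its 408.00 mm²) is removed, clipping the outline; the r=4.5 cylinder at (1, 10) misses the remaining region (no effect) — area = 46.27 mm²; (whole slice rotated 70° about Z — lengths, areas and connectivity unchanged). At z = 8.25: the r=5 sphere slices to a regular 16-gon of circumradius 3.800 (√(r²−h²) with h=3.25 from center) (area = (16/2)·3.800²·sin(360°/16) = 44.20 mm²); the 24×17 cube at (-3, 3.5) contributes its full rectangle (area 408.00 mm²); the cylinder at (1, 10): section is a regular 16-gon, circumradius r=4.5 (area = (16/2)·4.500²·sin(360°/16) = 61.99 mm²); Subtracting the remaining from the first: starting from the r=5 sphere (44.20 mm²), the 24×17 cube at (-3, 3.5) partially overlaps it — only the 0.45 mm² overlap (of its 408.00 mm²) is removed, clipping the outline; the r=4.5 cylinder at (1, 10) misses the remaining region (no effect) — area = 43.75 mm²; (whole slice rotated 70° about Z — lengths, areas and connectivity unchanged). Checking containment: the cross-section at z = 8.25 is a subset of the cross-section at z = 8.1.

entirely on top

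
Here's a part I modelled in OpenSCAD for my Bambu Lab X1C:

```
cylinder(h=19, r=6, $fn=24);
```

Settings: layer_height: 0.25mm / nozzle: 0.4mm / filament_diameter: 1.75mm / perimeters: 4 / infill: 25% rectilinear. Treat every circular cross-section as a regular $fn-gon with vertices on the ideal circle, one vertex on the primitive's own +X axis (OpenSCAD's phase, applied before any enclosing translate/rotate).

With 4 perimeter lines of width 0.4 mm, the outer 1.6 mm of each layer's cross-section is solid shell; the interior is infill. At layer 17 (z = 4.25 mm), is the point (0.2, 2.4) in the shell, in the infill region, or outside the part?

infill

At z = 4.25 mm: the r=6 cylinder gives a regular 24-gon of circumradius 6 (constant along its height). Overall, the cross-section is a single solid region. The nearest boundary edge runs (1.55, 5.80)→(0.00, 6.00); distance from the point to it = 3.54 mm. The point is inside the cross-section and 3.54 mm from the nearest boundary — more than the 1.6 mm shell width (4 × 0.4), so it's in the infill interior.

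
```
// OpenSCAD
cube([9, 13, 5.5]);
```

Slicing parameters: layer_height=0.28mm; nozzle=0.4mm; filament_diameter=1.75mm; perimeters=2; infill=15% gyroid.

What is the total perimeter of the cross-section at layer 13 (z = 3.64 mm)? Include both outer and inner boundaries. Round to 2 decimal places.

At z = 3.64 mm: the 9×13 cube contributes its full rectangle (perimeter 44.00 mm). Overall, the cross-section is a single solid region. Total boundary length (outer) = 44.00 mm.

44.00 mm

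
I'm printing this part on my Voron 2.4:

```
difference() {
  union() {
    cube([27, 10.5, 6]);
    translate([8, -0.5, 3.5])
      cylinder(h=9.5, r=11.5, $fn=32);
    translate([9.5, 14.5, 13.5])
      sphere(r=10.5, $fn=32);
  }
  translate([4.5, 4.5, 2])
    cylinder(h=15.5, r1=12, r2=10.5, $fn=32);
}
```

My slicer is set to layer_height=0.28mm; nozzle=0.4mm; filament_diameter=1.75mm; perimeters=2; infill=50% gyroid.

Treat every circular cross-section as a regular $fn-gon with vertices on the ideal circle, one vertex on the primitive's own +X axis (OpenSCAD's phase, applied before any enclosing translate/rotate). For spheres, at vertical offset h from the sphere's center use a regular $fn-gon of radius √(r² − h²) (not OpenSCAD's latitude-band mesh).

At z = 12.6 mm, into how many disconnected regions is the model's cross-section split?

1

At z = 12.6 mm: the cube is not intersected at this z (z outside [0, 6]); the cylinder at (8, -0.5): section is a regular 32-gon, circumradius r=11.5; the sphere at (9.5, 14.5): section is a regular 32-gon, circumradius = √(r²−h²) = √(10.5²−0.9²) = 10.461; Merging all regions: the regions partially overlap (shared area 74.59 mm²), so overlapping operands fuse into one piece — 1 connected region; the cone at (4.5, 4.5): at t=0.684 of its height the radius interpolates to r₁+(r₂−r₁)t = 10.974, giving a regular 32-gon of that circumradius; After the difference (first − rest): starting from the result so far, the cone at (4.5, 4.5) partially overlaps it — only the 317.75 mm² overlap (of its 375.92 mm²) is removed, clipping the outline — 1 connected region. The result has 1 disconnected region.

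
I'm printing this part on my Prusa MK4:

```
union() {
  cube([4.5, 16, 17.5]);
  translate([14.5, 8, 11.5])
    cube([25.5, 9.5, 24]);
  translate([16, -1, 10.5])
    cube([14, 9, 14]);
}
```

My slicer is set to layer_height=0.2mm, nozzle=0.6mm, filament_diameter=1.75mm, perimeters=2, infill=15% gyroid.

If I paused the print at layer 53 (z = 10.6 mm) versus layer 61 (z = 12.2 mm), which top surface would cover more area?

layer 61 (z = 12.2 mm)

Layer 53 (z = 10.6): the cube (footprint 4.5×16) is included at this height (area 72.00 mm²); the cube at (14.5, 8) is not intersected at this z (z outside [11.5, 35.5]); the cube at (16, -1) is present — its section is the full 14×9 rectangle (area 126.00 mm²); Taking the union: the 2 present regions are separate (no shared area or edge), so areas and boundary lengths simply add and each stays a separate island — area = 198.00 mm². So its area = 198.00 mm². Layer 61 (z = 12.2): the cube is present — its section is the full 4.5×16 rectangle (area 72.00 mm²); the cube at (14.5, 8) (footprint 25.5×9.5) is included at this height (area 242.25 mm²); the cube at (16, -1) (footprint 14×9) is included at this height (area 126.00 mm²); Merging all regions: the 3 present regions share edge segments without overlapping in area, so areas simply add but the touching pieces fuse into one outline (the shared edge portions become interior and drop out of the boundary) — area = 440.25 mm². So its area = 440.25 mm². Layer 61 is larger (440.25 vs 198.00 mm²).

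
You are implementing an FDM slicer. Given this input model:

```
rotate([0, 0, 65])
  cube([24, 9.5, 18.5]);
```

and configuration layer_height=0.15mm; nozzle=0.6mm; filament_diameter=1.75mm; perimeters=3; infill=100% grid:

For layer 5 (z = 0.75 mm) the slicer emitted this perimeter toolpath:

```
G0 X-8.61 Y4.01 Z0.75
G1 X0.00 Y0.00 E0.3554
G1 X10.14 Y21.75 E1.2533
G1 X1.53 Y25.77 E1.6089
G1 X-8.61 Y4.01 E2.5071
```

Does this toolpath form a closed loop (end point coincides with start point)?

Start point (G0): (-8.61, 4.01). End point (last G1): the path returns to the start — closed.

yes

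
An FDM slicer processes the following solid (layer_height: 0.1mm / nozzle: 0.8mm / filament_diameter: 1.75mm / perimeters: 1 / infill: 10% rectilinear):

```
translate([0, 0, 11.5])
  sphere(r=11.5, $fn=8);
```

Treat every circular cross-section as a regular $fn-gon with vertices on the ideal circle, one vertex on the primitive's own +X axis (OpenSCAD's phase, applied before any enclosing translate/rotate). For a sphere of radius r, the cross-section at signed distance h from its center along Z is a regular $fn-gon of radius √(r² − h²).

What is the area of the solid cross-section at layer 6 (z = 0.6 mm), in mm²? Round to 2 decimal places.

At z = 0.6 mm: the r=11.5 sphere contributes a regular 8-gon of circumradius √(11.5²−10.9²) = 3.666 (area = (8/2)·3.666²·sin(360°/8) = 38.01 mm²). Overall, the cross-section is a single solid region. Net area = 38.01 mm².

38.01 mm²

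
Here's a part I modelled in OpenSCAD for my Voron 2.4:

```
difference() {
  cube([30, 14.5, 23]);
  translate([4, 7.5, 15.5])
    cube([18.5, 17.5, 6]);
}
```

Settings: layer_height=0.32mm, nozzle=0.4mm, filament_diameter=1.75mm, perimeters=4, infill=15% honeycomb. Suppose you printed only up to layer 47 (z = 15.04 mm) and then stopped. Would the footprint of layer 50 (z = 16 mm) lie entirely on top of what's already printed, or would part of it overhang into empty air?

Compare the two slices. At z = 15.04: the 30×14.5 cube contributes its full rectangle (area 435.00 mm²); the cube at (4, 7.5) is not intersected at this z (z outside [15.5, 21.5]); After the difference (first − rest): none of the subtracted shapes is present at this height, so the 30×14.5 cube is unchanged — area = 435.00 mm². At z = 16: the 30×14.5 cube contributes its full rectangle (area 435.00 mm²); the cube at (4, 7.5) is present — its section is the full 18.5×17.5 rectangle (area 323.75 mm²); After the difference (first − rest): starting from the 30×14.5 cube (435.00 mm²), the 18.5×17.5 cube at (4, 7.5) partially overlaps it — only the 129.50 mm² overlap (of its 323.75 mm²) is removed, clipping the outline — area = 305.50 mm². Checking containment: the cross-section at z = 16 is a subset of the cross-section at z = 15.04.

entirely on top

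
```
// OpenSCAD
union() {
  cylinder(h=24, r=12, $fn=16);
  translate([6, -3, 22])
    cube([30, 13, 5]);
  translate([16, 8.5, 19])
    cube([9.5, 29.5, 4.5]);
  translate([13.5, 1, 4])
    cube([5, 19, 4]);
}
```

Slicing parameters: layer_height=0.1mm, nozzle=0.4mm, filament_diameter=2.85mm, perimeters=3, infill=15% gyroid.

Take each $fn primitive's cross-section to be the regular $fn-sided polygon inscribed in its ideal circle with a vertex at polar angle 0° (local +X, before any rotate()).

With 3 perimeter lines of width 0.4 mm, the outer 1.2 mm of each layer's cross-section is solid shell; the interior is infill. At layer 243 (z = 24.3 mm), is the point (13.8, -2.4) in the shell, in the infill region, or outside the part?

shell

At z = 24.3 mm: the cylinder does not reach this height (z outside [0, 24]); the 30×13 cube at (6, -3) contributes its full rectangle; the cube at (16, 8.5) does not reach this height (z outside [19, 23.5]); the cube at (13.5, 1) does not reach this height (z outside [4, 8]); Combining (union): only the 30×13 cube at (6, -3) is present, so the union is just that shape — 1 connected region. Overall, the cross-section is a single solid region. The nearest boundary edge runs (6.00, -3.00)→(36.00, -3.00); distance from the point to it = 0.60 mm. The point is inside the cross-section, 0.60 mm from the nearest boundary — within the 1.2 mm shell band (3 × 0.4).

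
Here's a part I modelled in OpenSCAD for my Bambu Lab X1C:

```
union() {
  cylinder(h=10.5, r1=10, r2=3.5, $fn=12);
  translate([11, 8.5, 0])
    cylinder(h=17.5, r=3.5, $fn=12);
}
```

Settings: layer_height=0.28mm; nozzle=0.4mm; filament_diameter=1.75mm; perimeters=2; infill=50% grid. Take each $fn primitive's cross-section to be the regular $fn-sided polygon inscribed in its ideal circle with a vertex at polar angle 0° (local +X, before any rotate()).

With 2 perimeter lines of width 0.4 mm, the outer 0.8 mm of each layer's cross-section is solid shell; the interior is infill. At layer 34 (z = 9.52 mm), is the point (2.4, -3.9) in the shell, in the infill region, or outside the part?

outside

At z = 9.52 mm: the cone contributes a regular 12-gon of circumradius 4.107 (interpolated between r1=10 and r2=3.5 at t=0.907); the r=3.5 cylinder at (11, 8.5) gives a regular 12-gon of circumradius 3.5 (constant along its height); Taking the union: the 2 present regions are separate (no shared area or edge), so areas and boundary lengths simply add and each stays a separate island — 2 connected regions. Overall, the cross-section has 2 separate islands. The nearest boundary edge runs (3.56, -2.05)→(2.05, -3.56); distance from the point to it = 0.49 mm. The point is not inside any of the regions above, so it lies outside the cross-section (0.49 mm from the nearest boundary).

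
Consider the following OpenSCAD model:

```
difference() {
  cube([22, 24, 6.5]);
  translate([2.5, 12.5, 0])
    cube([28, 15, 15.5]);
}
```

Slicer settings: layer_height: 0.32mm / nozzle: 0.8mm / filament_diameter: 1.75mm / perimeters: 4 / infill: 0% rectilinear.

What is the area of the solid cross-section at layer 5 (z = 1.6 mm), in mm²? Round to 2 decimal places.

At z = 1.6 mm: the cube (footprint 22×24) is included at this height (area 528.00 mm²); the cube at (2.5, 12.5) is present — its section is the full 28×15 rectangle (area 420.00 mm²); Taking the first minus the rest: starting from the 22×24 cube (528.00 mm²), the 28×15 cube at (2.5, 12.5) partially overlaps it — only the 224.25 mm² overlap (of its 420.00 mm²) is removed, clipping the outline — area = 303.75 mm². Overall, the cross-section is a single solid region. Net area = 303.75 mm².

303.75 mm²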